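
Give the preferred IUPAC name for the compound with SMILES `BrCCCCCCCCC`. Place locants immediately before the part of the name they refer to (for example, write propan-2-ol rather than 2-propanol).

1-bromononane

The longest carbon chain is 9 atoms: the parent is nonane.
The numbering direction is chosen so that the substituent locant set {1} is lower than {9} at the first point of difference.
With this numbering: a bromo group at C-1.
Putting it together: 1-bromononane.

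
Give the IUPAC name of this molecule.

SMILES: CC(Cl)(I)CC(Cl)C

2,4-dichloro-2-iodopentane

The longest continuous carbon chain has 5 atoms, so the parent hydride is pentane.
The numbering direction is chosen so that the substituent locant set {2,2,4} is lower than {2,4,4} at the first point of difference.
That gives chloro groups at C-2 and C-4; an iodo group at C-2.
Prefixes are listed alphabetically: chloro, iodo.
The name is 2,4-dichloro-2-iodopentane.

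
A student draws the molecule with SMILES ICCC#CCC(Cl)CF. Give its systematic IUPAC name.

6-chloro-7-fluoro-1-iodohept-3-yne

The longest carbon chain that includes the multiple bond has 7 carbons, so the parent hydride is heptane.
A C≡C triple bond in the chain gives the infix -yne-.
Choose the numbering such that numbering from this end puts the triple bond at C-3 rather than C-4.
With this numbering: the triple bond between C-3 and C-4; a chloro group at C-6; a fluoro group at C-7; an iodo group at C-1.
The substituents are ordered alphabetically, ignoring any di-/tri- multipliers.
The name is 6-chloro-7-fluoro-1-iodohept-3-yne.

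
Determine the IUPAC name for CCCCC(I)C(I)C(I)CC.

The longest continuous carbon chain has 9 atoms, so the parent hydride is nonane.
The numbering direction is chosen so that the substituent locant set {3,4,5} is lower than {5,6,7} at the first point of difference.
That gives iodo groups at C-3 and C-4 and C-5.
Assembling the pieces gives 3,4,5-triiodononane.

3,4,5-triiodononane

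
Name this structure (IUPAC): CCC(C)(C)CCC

3,3-dimethylhexane

The longest continuous carbon chain has 6 atoms, so the parent hydride is hexane.
Number the chain so that the substituent locant set {3,3} is lower than {4,4} at the first point of difference.
With this numbering: two methyl groups at C-3.
The name is 3,3-dimethylhexane.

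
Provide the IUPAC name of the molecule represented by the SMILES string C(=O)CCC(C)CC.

4-methylhexanal

The longest chain bearing the –CHO group is 6 carbons long (hexane).
The principal characteristic group is an aldehyde (terminal –CHO), named with the suffix -al.
Number the chain so that the aldehyde carbon is C-1 by definition.
That gives a methyl group at C-4.
The name is 4-methylhexanal.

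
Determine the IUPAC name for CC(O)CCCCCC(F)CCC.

The longest chain bearing the –OH group is 11 carbons long (undecane).
The highest-priority functional group is an alcohol (–OH), so the name ends in -ol.
Choose the numbering such that numbering from this end puts the hydroxyl group at C-2 rather than C-10.
That gives the hydroxyl at C-2; a fluoro group at C-8.
The name is 8-fluoroundecan-2-ol.

8-fluoroundecan-2-ol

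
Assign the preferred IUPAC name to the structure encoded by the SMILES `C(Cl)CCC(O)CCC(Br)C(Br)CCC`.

7,8-dibromo-1-chloroundecan-4-ol

The longest carbon chain that includes the –OH group has 11 carbons, so the parent hydride is undecane.
An alcohol (–OH) is the principal characteristic group, giving the suffix -ol.
Choose the numbering such that numbering from this end puts the hydroxyl group at C-4 rather than C-8.
This places the hydroxyl at C-4; bromo groups at C-7 and C-8; a chloro group at C-1.
The substituents are ordered alphabetically, ignoring any di-/tri- multipliers.
Assembling the pieces gives 7,8-dibromo-1-chloroundecan-4-ol.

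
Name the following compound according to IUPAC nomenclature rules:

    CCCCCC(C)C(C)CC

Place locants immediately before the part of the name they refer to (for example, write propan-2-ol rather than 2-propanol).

The longest continuous carbon chain has 9 atoms, so the parent hydride is nonane.
Choose the numbering such that the substituent locant set {3,4} is lower than {6,7} at the first point of difference.
With this numbering: methyl groups at C-3 and C-4.
The name is 3,4-dimethylnonane.

3,4-dimethylnonane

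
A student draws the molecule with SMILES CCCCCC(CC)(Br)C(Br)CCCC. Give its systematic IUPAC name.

The parent chain contains 11 carbons (undecane).
The numbering direction is chosen so that the substituent locant set {5,6,6} is lower than {6,6,7} at the first point of difference.
That gives bromo groups at C-5 and C-6; an ethyl group at C-6.
Substituent prefixes are cited in alphabetical order (multiplying prefixes like di-/tri- are ignored for ordering).
The name is 5,6-dibromo-6-ethylundecane.

5,6-dibromo-6-ethylundecane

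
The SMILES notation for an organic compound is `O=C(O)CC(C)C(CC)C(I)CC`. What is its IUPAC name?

4-ethyl-5-iodo-3-methylheptanoic acid

Counting along the main chain through the –COOH group gives 7 carbons: the parent is heptane.
The highest-priority functional group is a carboxylic acid (terminal –COOH), so the name ends in -oic acid.
The numbering direction is chosen so that the carboxylic acid carbon is C-1 by definition.
This places an ethyl group at C-4; an iodo group at C-5; a methyl group at C-3.
The substituents are ordered alphabetically, ignoring any di-/tri- multipliers.
Assembling the pieces gives 4-ethyl-5-iodo-3-methylheptanoic acid.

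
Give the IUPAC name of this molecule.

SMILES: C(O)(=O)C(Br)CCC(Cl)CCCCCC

Counting along the main chain through the –COOH group gives 11 carbons: the parent is undecane.
The principal characteristic group is a carboxylic acid (terminal –COOH), named with the suffix -oic acid.
Choose the numbering such that the carboxylic acid carbon is C-1 by definition.
That gives a bromo group at C-2; a chloro group at C-5.
Prefixes are listed alphabetically: bromo, chloro.
Assembling the pieces gives 2-bromo-5-chloroundecanoic acid.

2-bromo-5-chloroundecanoic acid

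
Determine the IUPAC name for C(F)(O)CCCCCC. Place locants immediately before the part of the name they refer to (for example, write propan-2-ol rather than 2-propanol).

The longest carbon chain that includes the –OH group has 7 carbons, so the parent hydride is heptane.
The highest-priority functional group is an alcohol (–OH), so the name ends in -ol.
Choose the numbering such that numbering from this end puts the hydroxyl group at C-1 rather than C-7.
With this numbering: the hydroxyl at C-1; a fluoro group at C-1.
Putting it together: 1-fluoroheptan-1-ol.

1-fluoroheptan-1-ol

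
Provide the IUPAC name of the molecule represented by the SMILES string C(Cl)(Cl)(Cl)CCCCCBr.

6-bromo-1,1,1-trichlorohexane

The longest carbon chain is 6 atoms: the parent is hexane.
Number the chain so that the substituent locant set {1,1,1,6} is lower than {1,6,6,6} at the first point of difference.
That gives a bromo group at C-6; three chloro groups at C-1.
The substituents are ordered alphabetically, ignoring any di-/tri- multipliers.
Putting it together: 6-bromo-1,1,1-trichlorohexane.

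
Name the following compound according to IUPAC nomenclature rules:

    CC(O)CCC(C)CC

5-methylheptan-2-ol

The longest carbon chain that includes the –OH group has 7 carbons, so the parent hydride is heptane.
The principal characteristic group is an alcohol (–OH), named with the suffix -ol.
Choose the numbering such that numbering from this end puts the hydroxyl group at C-2 rather than C-6.
This places the hydroxyl at C-2; a methyl group at C-5.
Assembling the pieces gives 5-methylheptan-2-ol.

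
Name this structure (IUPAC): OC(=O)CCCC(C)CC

The longest carbon chain that includes the –COOH group has 7 carbons, so the parent hydride is heptane.
The highest-priority functional group is a carboxylic acid (terminal –COOH), so the name ends in -oic acid.
Number the chain so that the carboxylic acid carbon is C-1 by definition.
That gives a methyl group at C-5.
Assembling the pieces gives 5-methylheptanoic acid.

5-methylheptanoic acid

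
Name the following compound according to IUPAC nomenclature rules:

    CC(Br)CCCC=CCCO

The longest carbon chain that includes the –OH group and the multiple bond has 9 carbons, so the parent hydride is nonane.
The highest-priority functional group is an alcohol (–OH), so the name ends in -ol.
A C=C double bond in the chain gives the infix -ene-.
Number the chain so that numbering from this end puts the hydroxyl group at C-1 rather than C-9.
With this numbering: the hydroxyl at C-1; the double bond between C-3 and C-4; a bromo group at C-8.
Assembling the pieces gives 8-bromonon-3-en-1-ol.

8-bromonon-3-en-1-ol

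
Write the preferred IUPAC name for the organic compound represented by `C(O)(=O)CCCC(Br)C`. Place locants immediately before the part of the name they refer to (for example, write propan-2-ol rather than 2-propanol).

5-bromohexanoic acid

Counting along the main chain through the –COOH group gives 6 carbons: the parent is hexane.
The highest-priority functional group is a carboxylic acid (terminal –COOH), so the name ends in -oic acid.
Number the chain so that the carboxylic acid carbon is C-1 by definition.
That gives a bromo group at C-5.
Putting it together: 5-bromohexanoic acid.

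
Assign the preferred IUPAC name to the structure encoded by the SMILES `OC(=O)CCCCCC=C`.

oct-7-enoic acid

The longest carbon chain that includes the –COOH group and the multiple bond has 8 carbons, so the parent hydride is octane.
The highest-priority functional group is a carboxylic acid (terminal –COOH), so the name ends in -oic acid.
The chain contains a C=C double bond, so the unsaturation ending is -ene.
Choose the numbering such that the carboxylic acid carbon is C-1 by definition.
With this numbering: the double bond between C-7 and C-8.
The name is oct-7-enoic acid.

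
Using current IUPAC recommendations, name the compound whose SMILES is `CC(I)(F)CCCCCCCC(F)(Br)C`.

2-bromo-2,10-difluoro-10-iodoundecane

The longest carbon chain is 11 atoms: the parent is undecane.
Number the chain so that the locant sets are identical either way, so the alphabetically earlier bromo substituent takes the lower locant (2 rather than 10).
This places a bromo group at C-2; fluoro groups at C-2 and C-10; an iodo group at C-10.
The substituents are ordered alphabetically, ignoring any di-/tri- multipliers.
The name is 2-bromo-2,10-difluoro-10-iodoundecane.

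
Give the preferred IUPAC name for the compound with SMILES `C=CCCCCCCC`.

The longest chain bearing the multiple bond is 9 carbons long (nonane).
The chain contains a C=C double bond, so the unsaturation ending is -ene.
Choose the numbering such that numbering from this end puts the double bond at C-1 rather than C-8.
That gives the double bond between C-1 and C-2.
Assembling the pieces gives non-1-ene.

non-1-ene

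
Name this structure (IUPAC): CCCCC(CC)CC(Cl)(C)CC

3-chloro-5-ethyl-3-methylnonane

The longest continuous carbon chain has 9 atoms, so the parent hydride is nonane.
The numbering direction is chosen so that the substituent locant set {3,3,5} is lower than {5,7,7} at the first point of difference.
That gives a chloro group at C-3; an ethyl group at C-5; a methyl group at C-3.
The substituents are ordered alphabetically, ignoring any di-/tri- multipliers.
Assembling the pieces gives 3-chloro-5-ethyl-3-methylnonane.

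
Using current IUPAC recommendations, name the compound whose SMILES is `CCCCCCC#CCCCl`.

1-chlorodec-3-yne

The longest chain bearing the multiple bond is 10 carbons long (decane).
The chain contains a C≡C triple bond, so the unsaturation ending is -yne.
Choose the numbering such that numbering from this end puts the triple bond at C-3 rather than C-7.
This places the triple bond between C-3 and C-4; a chloro group at C-1.
Putting it together: 1-chlorodec-3-yne.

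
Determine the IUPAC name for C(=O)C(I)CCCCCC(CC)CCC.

The longest carbon chain that includes the –CHO group has 11 carbons, so the parent hydride is undecane.
The principal characteristic group is an aldehyde (terminal –CHO), named with the suffix -al.
Choose the numbering such that the aldehyde carbon is C-1 by definition.
With this numbering: an ethyl group at C-8; an iodo group at C-2.
Prefixes are listed alphabetically: ethyl, iodo.
Assembling the pieces gives 8-ethyl-2-iodoundecanal.

8-ethyl-2-iodoundecanal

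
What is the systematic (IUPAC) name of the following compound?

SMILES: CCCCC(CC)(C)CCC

The longest continuous carbon chain has 8 atoms, so the parent hydride is octane.
The numbering direction is chosen so that the substituent locant set {4,4} is lower than {5,5} at the first point of difference.
This places an ethyl group at C-4; a methyl group at C-4.
The substituents are ordered alphabetically, ignoring any di-/tri- multipliers.
The name is 4-ethyl-4-methyloctane.

4-ethyl-4-methyloctane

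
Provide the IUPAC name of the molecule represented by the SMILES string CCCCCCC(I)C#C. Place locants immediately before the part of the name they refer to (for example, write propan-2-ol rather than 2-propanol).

Counting along the main chain through the multiple bond gives 9 carbons: the parent is nonane.
The chain contains a C≡C triple bond, so the unsaturation ending is -yne.
Number the chain so that numbering from this end puts the triple bond at C-1 rather than C-8.
That gives the triple bond between C-1 and C-2; an iodo group at C-3.
Putting it together: 3-iodonon-1-yne.

3-iodonon-1-yne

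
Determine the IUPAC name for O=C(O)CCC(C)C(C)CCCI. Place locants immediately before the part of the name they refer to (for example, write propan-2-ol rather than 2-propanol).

8-iodo-4,5-dimethyloctanoic acid

The longest chain bearing the –COOH group is 8 carbons long (octane).
The highest-priority functional group is a carboxylic acid (terminal –COOH), so the name ends in -oic acid.
Choose the numbering such that the carboxylic acid carbon is C-1 by definition.
This places an iodo group at C-8; methyl groups at C-4 and C-5.
The substituents are ordered alphabetically, ignoring any di-/tri- multipliers.
Assembling the pieces gives 8-iodo-4,5-dimethyloctanoic acid.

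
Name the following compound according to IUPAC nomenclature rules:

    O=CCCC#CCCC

oct-4-ynal

The longest chain bearing the –CHO group and the multiple bond is 8 carbons long (octane).
The highest-priority functional group is an aldehyde (terminal –CHO), so the name ends in -al.
There is one C≡C triple bond, indicated by the ending -yne.
The numbering direction is chosen so that the aldehyde carbon is C-1 by definition.
This places the triple bond between C-4 and C-5.
The name is oct-4-ynal.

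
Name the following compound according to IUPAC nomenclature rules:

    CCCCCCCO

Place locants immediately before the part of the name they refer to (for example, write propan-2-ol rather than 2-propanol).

The longest chain bearing the –OH group is 7 carbons long (heptane).
The highest-priority functional group is an alcohol (–OH), so the name ends in -ol.
Number the chain so that numbering from this end puts the hydroxyl group at C-1 rather than C-7.
With this numbering: the hydroxyl at C-1.
Putting it together: heptan-1-ol.

heptan-1-ol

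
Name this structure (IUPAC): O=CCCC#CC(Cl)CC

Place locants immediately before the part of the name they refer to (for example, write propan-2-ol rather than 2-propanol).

6-chlorooct-4-ynal

The longest chain bearing the –CHO group and the multiple bond is 8 carbons long (octane).
The highest-priority functional group is an aldehyde (terminal –CHO), so the name ends in -al.
There is one C≡C triple bond, indicated by the ending -yne.
Choose the numbering such that the aldehyde carbon is C-1 by definition.
With this numbering: the triple bond between C-4 and C-5; a chloro group at C-6.
Assembling the pieces gives 6-chlorooct-4-ynal.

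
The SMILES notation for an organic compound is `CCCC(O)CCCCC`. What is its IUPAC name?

nonan-4-ol

The longest chain bearing the –OH group is 9 carbons long (nonane).
An alcohol (–OH) is the principal characteristic group, giving the suffix -ol.
Number the chain so that numbering from this end puts the hydroxyl group at C-4 rather than C-6.
That gives the hydroxyl at C-4.
Putting it together: nonan-4-ol.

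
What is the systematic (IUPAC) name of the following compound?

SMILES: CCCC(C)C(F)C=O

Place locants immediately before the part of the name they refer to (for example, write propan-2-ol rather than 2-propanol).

Counting along the main chain through the –CHO group gives 6 carbons: the parent is hexane.
An aldehyde (terminal –CHO) is the principal characteristic group, giving the suffix -al.
The numbering direction is chosen so that the aldehyde carbon is C-1 by definition.
That gives a fluoro group at C-2; a methyl group at C-3.
The substituents are ordered alphabetically, ignoring any di-/tri- multipliers.
The name is 2-fluoro-3-methylhexanal.

2-fluoro-3-methylhexanal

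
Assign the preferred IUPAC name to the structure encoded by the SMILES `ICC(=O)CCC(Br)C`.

The longest carbon chain that includes the carbonyl has 6 carbons, so the parent hydride is hexane.
The highest-priority functional group is a ketone (C=O on an internal carbon), so the name ends in -one.
Choose the numbering such that numbering from this end puts the carbonyl group at C-2 rather than C-5.
With this numbering: the carbonyl at C-2; a bromo group at C-5; an iodo group at C-1.
The substituents are ordered alphabetically, ignoring any di-/tri- multipliers.
Putting it together: 5-bromo-1-iodohexan-2-one.

5-bromo-1-iodohexan-2-one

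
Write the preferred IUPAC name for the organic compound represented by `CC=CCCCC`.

hept-2-ene

The longest chain bearing the multiple bond is 7 carbons long (heptane).
There is one C=C double bond, indicated by the ending -ene.
The numbering direction is chosen so that numbering from this end puts the double bond at C-2 rather than C-5.
That gives the double bond between C-2 and C-3.
Assembling the pieces gives hept-2-ene.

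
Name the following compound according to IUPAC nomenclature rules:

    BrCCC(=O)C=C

5-bromopent-1-en-3-one

The longest carbon chain that includes the carbonyl and the multiple bond has 5 carbons, so the parent hydride is pentane.
The highest-priority functional group is a ketone (C=O on an internal carbon), so the name ends in -one.
The chain contains a C=C double bond, so the unsaturation ending is -ene.
Number the chain so that numbering from this end puts the double bond at C-1 rather than C-4.
With this numbering: the carbonyl at C-3; the double bond between C-1 and C-2; a bromo group at C-5.
Putting it together: 5-bromopent-1-en-3-one.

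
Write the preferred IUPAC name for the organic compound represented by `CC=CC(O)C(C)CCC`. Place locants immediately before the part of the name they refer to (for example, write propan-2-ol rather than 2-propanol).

Counting along the main chain through the –OH group and the multiple bond gives 8 carbons: the parent is octane.
The highest-priority functional group is an alcohol (–OH), so the name ends in -ol.
The chain contains a C=C double bond, so the unsaturation ending is -ene.
Number the chain so that numbering from this end puts the hydroxyl group at C-4 rather than C-5.
That gives the hydroxyl at C-4; the double bond between C-2 and C-3; a methyl group at C-5.
Assembling the pieces gives 5-methyloct-2-en-4-ol.

5-methyloct-2-en-4-ol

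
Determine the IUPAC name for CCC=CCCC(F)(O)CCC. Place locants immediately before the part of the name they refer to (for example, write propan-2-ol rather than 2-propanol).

4-fluorodec-7-en-4-ol

The longest carbon chain that includes the –OH group and the multiple bond has 10 carbons, so the parent hydride is decane.
The principal characteristic group is an alcohol (–OH), named with the suffix -ol.
There is one C=C double bond, indicated by the ending -ene.
Choose the numbering such that numbering from this end puts the hydroxyl group at C-4 rather than C-7.
With this numbering: the hydroxyl at C-4; the double bond between C-7 and C-8; a fluoro group at C-4.
Putting it together: 4-fluorodec-7-en-4-ol.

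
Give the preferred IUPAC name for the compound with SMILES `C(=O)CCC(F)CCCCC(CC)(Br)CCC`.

9-bromo-9-ethyl-4-fluorododecanal

The longest carbon chain that includes the –CHO group has 12 carbons, so the parent hydride is dodecane.
An aldehyde (terminal –CHO) is the principal characteristic group, giving the suffix -al.
The numbering direction is chosen so that the aldehyde carbon is C-1 by definition.
With this numbering: a bromo group at C-9; an ethyl group at C-9; a fluoro group at C-4.
The substituents are ordered alphabetically, ignoring any di-/tri- multipliers.
Assembling the pieces gives 9-bromo-9-ethyl-4-fluorododecanal.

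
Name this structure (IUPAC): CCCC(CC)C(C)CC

4-ethyl-3-methylheptane

The parent chain contains 7 carbons (heptane).
Number the chain so that the substituent locant set {3,4} is lower than {4,5} at the first point of difference.
That gives an ethyl group at C-4; a methyl group at C-3.
Substituent prefixes are cited in alphabetical order (multiplying prefixes like di-/tri- are ignored for ordering).
The name is 4-ethyl-3-methylheptane.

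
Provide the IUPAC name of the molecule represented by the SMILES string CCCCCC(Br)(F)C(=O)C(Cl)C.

The longest carbon chain that includes the carbonyl has 9 carbons, so the parent hydride is nonane.
The highest-priority functional group is a ketone (C=O on an internal carbon), so the name ends in -one.
Choose the numbering such that numbering from this end puts the carbonyl group at C-3 rather than C-7.
That gives the carbonyl at C-3; a bromo group at C-4; a chloro group at C-2; a fluoro group at C-4.
The substituents are ordered alphabetically, ignoring any di-/tri- multipliers.
Putting it together: 4-bromo-2-chloro-4-fluorononan-3-one.

4-bromo-2-chloro-4-fluorononan-3-one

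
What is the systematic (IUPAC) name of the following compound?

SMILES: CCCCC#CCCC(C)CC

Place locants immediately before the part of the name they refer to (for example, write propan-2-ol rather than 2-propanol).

9-methylundec-5-yne

The longest chain bearing the multiple bond is 11 carbons long (undecane).
A C≡C triple bond in the chain gives the infix -yne-.
Choose the numbering such that numbering from this end puts the triple bond at C-5 rather than C-6.
This places the triple bond between C-5 and C-6; a methyl group at C-9.
The name is 9-methylundec-5-yne.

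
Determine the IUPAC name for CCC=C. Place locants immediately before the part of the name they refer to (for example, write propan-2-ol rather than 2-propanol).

but-1-ene

The longest carbon chain that includes the multiple bond has 4 carbons, so the parent hydride is butane.
The chain contains a C=C double bond, so the unsaturation ending is -ene.
Number the chain so that numbering from this end puts the double bond at C-1 rather than C-3.
That gives the double bond between C-1 and C-2.
Putting it together: but-1-ene.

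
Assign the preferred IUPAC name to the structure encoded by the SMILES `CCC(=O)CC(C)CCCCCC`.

The longest carbon chain that includes the carbonyl has 11 carbons, so the parent hydride is undecane.
The highest-priority functional group is a ketone (C=O on an internal carbon), so the name ends in -one.
Choose the numbering such that numbering from this end puts the carbonyl group at C-3 rather than C-9.
That gives the carbonyl at C-3; a methyl group at C-5.
Assembling the pieces gives 5-methylundecan-3-one.

5-methylundecan-3-one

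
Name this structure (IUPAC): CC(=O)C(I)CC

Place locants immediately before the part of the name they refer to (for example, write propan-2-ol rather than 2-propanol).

The longest carbon chain that includes the carbonyl has 5 carbons, so the parent hydride is pentane.
A ketone (C=O on an internal carbon) is the principal characteristic group, giving the suffix -one.
Choose the numbering such that numbering from this end puts the carbonyl group at C-2 rather than C-4.
This places the carbonyl at C-2; an iodo group at C-3.
Assembling the pieces gives 3-iodopentan-2-one.

3-iodopentan-2-one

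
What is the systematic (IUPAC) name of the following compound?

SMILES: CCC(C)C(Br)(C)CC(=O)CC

Counting along the main chain through the carbonyl gives 8 carbons: the parent is octane.
The principal characteristic group is a ketone (C=O on an internal carbon), named with the suffix -one.
Number the chain so that numbering from this end puts the carbonyl group at C-3 rather than C-6.
That gives the carbonyl at C-3; a bromo group at C-5; methyl groups at C-5 and C-6.
Substituent prefixes are cited in alphabetical order (multiplying prefixes like di-/tri- are ignored for ordering).
The name is 5-bromo-5,6-dimethyloctan-3-one.

5-bromo-5,6-dimethyloctan-3-one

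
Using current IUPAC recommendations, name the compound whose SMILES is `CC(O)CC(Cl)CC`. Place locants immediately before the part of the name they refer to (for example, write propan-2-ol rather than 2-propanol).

4-chlorohexan-2-ol

The longest chain bearing the –OH group is 6 carbons long (hexane).
The highest-priority functional group is an alcohol (–OH), so the name ends in -ol.
Number the chain so that numbering from this end puts the hydroxyl group at C-2 rather than C-5.
With this numbering: the hydroxyl at C-2; a chloro group at C-4.
Assembling the pieces gives 4-chlorohexan-2-ol.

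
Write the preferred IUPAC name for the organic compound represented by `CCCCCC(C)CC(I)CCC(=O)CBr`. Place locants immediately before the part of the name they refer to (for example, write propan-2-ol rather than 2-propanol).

1-bromo-5-iodo-7-methyldodecan-2-one

The longest carbon chain that includes the carbonyl has 12 carbons, so the parent hydride is dodecane.
The principal characteristic group is a ketone (C=O on an internal carbon), named with the suffix -one.
Choose the numbering such that numbering from this end puts the carbonyl group at C-2 rather than C-11.
This places the carbonyl at C-2; a bromo group at C-1; an iodo group at C-5; a methyl group at C-7.
Prefixes are listed alphabetically: bromo, iodo, methyl.
Putting it together: 1-bromo-5-iodo-7-methyldodecan-2-one.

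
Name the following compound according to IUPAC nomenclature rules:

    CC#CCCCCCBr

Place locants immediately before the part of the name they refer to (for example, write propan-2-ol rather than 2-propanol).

8-bromooct-2-yne

The longest carbon chain that includes the multiple bond has 8 carbons, so the parent hydride is octane.
There is one C≡C triple bond, indicated by the ending -yne.
Number the chain so that numbering from this end puts the triple bond at C-2 rather than C-6.
With this numbering: the triple bond between C-2 and C-3; a bromo group at C-8.
Assembling the pieces gives 8-bromooct-2-yne.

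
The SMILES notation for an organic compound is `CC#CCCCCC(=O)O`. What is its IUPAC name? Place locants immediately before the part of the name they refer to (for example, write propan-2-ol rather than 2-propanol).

oct-6-ynoic acid

The longest chain bearing the –COOH group and the multiple bond is 8 carbons long (octane).
A carboxylic acid (terminal –COOH) is the principal characteristic group, giving the suffix -oic acid.
The chain contains a C≡C triple bond, so the unsaturation ending is -yne.
Choose the numbering such that the carboxylic acid carbon is C-1 by definition.
This places the triple bond between C-6 and C-7.
Putting it together: oct-6-ynoic acid.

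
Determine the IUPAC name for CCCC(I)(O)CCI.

1,3-diiodohexan-3-ol

Counting along the main chain through the –OH group gives 6 carbons: the parent is hexane.
An alcohol (–OH) is the principal characteristic group, giving the suffix -ol.
The numbering direction is chosen so that numbering from this end puts the hydroxyl group at C-3 rather than C-4.
This places the hydroxyl at C-3; iodo groups at C-1 and C-3.
Putting it together: 1,3-diiodohexan-3-ol.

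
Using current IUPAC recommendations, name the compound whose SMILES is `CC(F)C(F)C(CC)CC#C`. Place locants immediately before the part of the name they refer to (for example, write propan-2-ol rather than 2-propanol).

4-ethyl-5,6-difluorohept-1-yne

The longest carbon chain that includes the multiple bond has 7 carbons, so the parent hydride is heptane.
A C≡C triple bond in the chain gives the infix -yne-.
Choose the numbering such that numbering from this end puts the triple bond at C-1 rather than C-6.
With this numbering: the triple bond between C-1 and C-2; an ethyl group at C-4; fluoro groups at C-5 and C-6.
Substituent prefixes are cited in alphabetical order (multiplying prefixes like di-/tri- are ignored for ordering).
The name is 4-ethyl-5,6-difluorohept-1-yne.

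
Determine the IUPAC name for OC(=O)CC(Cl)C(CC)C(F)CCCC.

Counting along the main chain through the –COOH group gives 9 carbons: the parent is nonane.
The highest-priority functional group is a carboxylic acid (terminal –COOH), so the name ends in -oic acid.
Number the chain so that the carboxylic acid carbon is C-1 by definition.
That gives a chloro group at C-3; an ethyl group at C-4; a fluoro group at C-5.
The substituents are ordered alphabetically, ignoring any di-/tri- multipliers.
Assembling the pieces gives 3-chloro-4-ethyl-5-fluorononanoic acid.

3-chloro-4-ethyl-5-fluorononanoic acid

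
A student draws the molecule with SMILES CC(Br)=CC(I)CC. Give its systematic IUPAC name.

2-bromo-4-iodohex-2-ene

The longest carbon chain that includes the multiple bond has 6 carbons, so the parent hydride is hexane.
The chain contains a C=C double bond, so the unsaturation ending is -ene.
Choose the numbering such that numbering from this end puts the double bond at C-2 rather than C-4.
With this numbering: the double bond between C-2 and C-3; a bromo group at C-2; an iodo group at C-4.
The substituents are ordered alphabetically, ignoring any di-/tri- multipliers.
Assembling the pieces gives 2-bromo-4-iodohex-2-ene.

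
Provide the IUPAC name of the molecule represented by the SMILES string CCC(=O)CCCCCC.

The longest chain bearing the carbonyl is 9 carbons long (nonane).
A ketone (C=O on an internal carbon) is the principal characteristic group, giving the suffix -one.
The numbering direction is chosen so that numbering from this end puts the carbonyl group at C-3 rather than C-7.
This places the carbonyl at C-3.
Assembling the pieces gives nonan-3-one.

nonan-3-one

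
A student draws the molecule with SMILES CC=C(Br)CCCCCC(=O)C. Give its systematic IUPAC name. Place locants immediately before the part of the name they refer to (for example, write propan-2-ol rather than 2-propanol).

8-bromodec-8-en-2-one

The longest carbon chain that includes the carbonyl and the multiple bond has 10 carbons, so the parent hydride is decane.
A ketone (C=O on an internal carbon) is the principal characteristic group, giving the suffix -one.
The chain contains a C=C double bond, so the unsaturation ending is -ene.
Choose the numbering such that numbering from this end puts the carbonyl group at C-2 rather than C-9.
This places the carbonyl at C-2; the double bond between C-8 and C-9; a bromo group at C-8.
The name is 8-bromodec-8-en-2-one.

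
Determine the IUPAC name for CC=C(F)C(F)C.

3,4-difluoropent-2-ene

The longest carbon chain that includes the multiple bond has 5 carbons, so the parent hydride is pentane.
There is one C=C double bond, indicated by the ending -ene.
Number the chain so that numbering from this end puts the double bond at C-2 rather than C-3.
This places the double bond between C-2 and C-3; fluoro groups at C-3 and C-4.
Assembling the pieces gives 3,4-difluoropent-2-ene.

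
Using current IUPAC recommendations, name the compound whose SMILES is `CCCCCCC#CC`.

The longest chain bearing the multiple bond is 9 carbons long (nonane).
A C≡C triple bond in the chain gives the infix -yne-.
Choose the numbering such that numbering from this end puts the triple bond at C-2 rather than C-7.
With this numbering: the triple bond between C-2 and C-3.
The name is non-2-yne.

non-2-yne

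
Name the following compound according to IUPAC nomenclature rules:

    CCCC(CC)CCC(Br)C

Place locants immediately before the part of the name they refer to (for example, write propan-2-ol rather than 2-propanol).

2-bromo-5-ethyloctane

The parent chain contains 8 carbons (octane).
The numbering direction is chosen so that the substituent locant set {2,5} is lower than {4,7} at the first point of difference.
With this numbering: a bromo group at C-2; an ethyl group at C-5.
The substituents are ordered alphabetically, ignoring any di-/tri- multipliers.
The name is 2-bromo-5-ethyloctane.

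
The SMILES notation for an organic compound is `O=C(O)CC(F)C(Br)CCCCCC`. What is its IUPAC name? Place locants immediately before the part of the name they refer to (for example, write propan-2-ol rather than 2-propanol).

The longest chain bearing the –COOH group is 10 carbons long (decane).
A carboxylic acid (terminal –COOH) is the principal characteristic group, giving the suffix -oic acid.
Number the chain so that the carboxylic acid carbon is C-1 by definition.
With this numbering: a bromo group at C-4; a fluoro group at C-3.
Substituent prefixes are cited in alphabetical order (multiplying prefixes like di-/tri- are ignored for ordering).
Putting it together: 4-bromo-3-fluorodecanoic acid.

4-bromo-3-fluorodecanoic acid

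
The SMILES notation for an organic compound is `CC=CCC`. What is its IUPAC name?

The longest chain bearing the multiple bond is 5 carbons long (pentane).
The chain contains a C=C double bond, so the unsaturation ending is -ene.
Choose the numbering such that numbering from this end puts the double bond at C-2 rather than C-3.
With this numbering: the double bond between C-2 and C-3.
Assembling the pieces gives pent-2-ene.

pent-2-ene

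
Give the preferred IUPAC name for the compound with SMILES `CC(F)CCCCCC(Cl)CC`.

The parent chain contains 10 carbons (decane).
Number the chain so that the substituent locant set {2,8} is lower than {3,9} at the first point of difference.
This places a chloro group at C-8; a fluoro group at C-2.
Prefixes are listed alphabetically: chloro, fluoro.
The name is 8-chloro-2-fluorodecane.

8-chloro-2-fluorodecane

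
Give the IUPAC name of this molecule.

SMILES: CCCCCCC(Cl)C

2-chlorooctane

The longest continuous carbon chain has 8 atoms, so the parent hydride is octane.
The numbering direction is chosen so that the substituent locant set {2} is lower than {7} at the first point of difference.
That gives a chloro group at C-2.
Assembling the pieces gives 2-chlorooctane.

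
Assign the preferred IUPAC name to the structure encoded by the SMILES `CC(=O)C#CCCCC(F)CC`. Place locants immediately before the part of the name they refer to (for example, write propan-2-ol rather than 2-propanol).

8-fluorodec-3-yn-2-one

Counting along the main chain through the carbonyl and the multiple bond gives 10 carbons: the parent is decane.
The highest-priority functional group is a ketone (C=O on an internal carbon), so the name ends in -one.
The chain contains a C≡C triple bond, so the unsaturation ending is -yne.
Number the chain so that numbering from this end puts the carbonyl group at C-2 rather than C-9.
With this numbering: the carbonyl at C-2; the triple bond between C-3 and C-4; a fluoro group at C-8.
Putting it together: 8-fluorodec-3-yn-2-one.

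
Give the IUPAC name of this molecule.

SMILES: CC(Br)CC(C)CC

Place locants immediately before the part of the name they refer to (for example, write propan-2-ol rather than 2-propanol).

The parent chain contains 6 carbons (hexane).
Choose the numbering such that the substituent locant set {2,4} is lower than {3,5} at the first point of difference.
That gives a bromo group at C-2; a methyl group at C-4.
The substituents are ordered alphabetically, ignoring any di-/tri- multipliers.
Putting it together: 2-bromo-4-methylhexane.

2-bromo-4-methylhexane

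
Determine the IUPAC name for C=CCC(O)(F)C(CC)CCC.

The longest carbon chain that includes the –OH group and the multiple bond has 8 carbons, so the parent hydride is octane.
The principal characteristic group is an alcohol (–OH), named with the suffix -ol.
The chain contains a C=C double bond, so the unsaturation ending is -ene.
Choose the numbering such that numbering from this end puts the hydroxyl group at C-4 rather than C-5.
This places the hydroxyl at C-4; the double bond between C-1 and C-2; an ethyl group at C-5; a fluoro group at C-4.
Substituent prefixes are cited in alphabetical order (multiplying prefixes like di-/tri- are ignored for ordering).
Assembling the pieces gives 5-ethyl-4-fluorooct-1-en-4-ol.

5-ethyl-4-fluorooct-1-en-4-ol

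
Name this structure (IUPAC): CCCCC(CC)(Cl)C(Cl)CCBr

The longest continuous carbon chain has 8 atoms, so the parent hydride is octane.
Choose the numbering such that the substituent locant set {1,3,4,4} is lower than {5,5,6,8} at the first point of difference.
This places a bromo group at C-1; chloro groups at C-3 and C-4; an ethyl group at C-4.
Prefixes are listed alphabetically: bromo, chloro, ethyl.
Assembling the pieces gives 1-bromo-3,4-dichloro-4-ethyloctane.

1-bromo-3,4-dichloro-4-ethyloctane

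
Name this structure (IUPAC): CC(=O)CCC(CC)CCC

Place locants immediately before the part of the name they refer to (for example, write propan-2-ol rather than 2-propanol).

Counting along the main chain through the carbonyl gives 8 carbons: the parent is octane.
A ketone (C=O on an internal carbon) is the principal characteristic group, giving the suffix -one.
The numbering direction is chosen so that numbering from this end puts the carbonyl group at C-2 rather than C-7.
That gives the carbonyl at C-2; an ethyl group at C-5.
The name is 5-ethyloctan-2-one.

5-ethyloctan-2-one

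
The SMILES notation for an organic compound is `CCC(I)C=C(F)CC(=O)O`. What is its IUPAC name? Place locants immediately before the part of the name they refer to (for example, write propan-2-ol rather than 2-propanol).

Counting along the main chain through the –COOH group and the multiple bond gives 7 carbons: the parent is heptane.
The highest-priority functional group is a carboxylic acid (terminal –COOH), so the name ends in -oic acid.
There is one C=C double bond, indicated by the ending -ene.
Number the chain so that the carboxylic acid carbon is C-1 by definition.
That gives the double bond between C-3 and C-4; a fluoro group at C-3; an iodo group at C-5.
Substituent prefixes are cited in alphabetical order (multiplying prefixes like di-/tri- are ignored for ordering).
Assembling the pieces gives 3-fluoro-5-iodohept-3-enoic acid.

3-fluoro-5-iodohept-3-enoic acid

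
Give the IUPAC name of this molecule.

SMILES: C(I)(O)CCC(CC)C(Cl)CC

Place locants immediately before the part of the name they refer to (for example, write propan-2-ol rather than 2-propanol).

5-chloro-4-ethyl-1-iodoheptan-1-ol

Counting along the main chain through the –OH group gives 7 carbons: the parent is heptane.
The principal characteristic group is an alcohol (–OH), named with the suffix -ol.
The numbering direction is chosen so that numbering from this end puts the hydroxyl group at C-1 rather than C-7.
With this numbering: the hydroxyl at C-1; a chloro group at C-5; an ethyl group at C-4; an iodo group at C-1.
The substituents are ordered alphabetically, ignoring any di-/tri- multipliers.
Putting it together: 5-chloro-4-ethyl-1-iodoheptan-1-ol.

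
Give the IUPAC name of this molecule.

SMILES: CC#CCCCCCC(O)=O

The longest chain bearing the –COOH group and the multiple bond is 9 carbons long (nonane).
The principal characteristic group is a carboxylic acid (terminal –COOH), named with the suffix -oic acid.
There is one C≡C triple bond, indicated by the ending -yne.
Choose the numbering such that the carboxylic acid carbon is C-1 by definition.
This places the triple bond between C-7 and C-8.
Putting it together: non-7-ynoic acid.

non-7-ynoic acid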